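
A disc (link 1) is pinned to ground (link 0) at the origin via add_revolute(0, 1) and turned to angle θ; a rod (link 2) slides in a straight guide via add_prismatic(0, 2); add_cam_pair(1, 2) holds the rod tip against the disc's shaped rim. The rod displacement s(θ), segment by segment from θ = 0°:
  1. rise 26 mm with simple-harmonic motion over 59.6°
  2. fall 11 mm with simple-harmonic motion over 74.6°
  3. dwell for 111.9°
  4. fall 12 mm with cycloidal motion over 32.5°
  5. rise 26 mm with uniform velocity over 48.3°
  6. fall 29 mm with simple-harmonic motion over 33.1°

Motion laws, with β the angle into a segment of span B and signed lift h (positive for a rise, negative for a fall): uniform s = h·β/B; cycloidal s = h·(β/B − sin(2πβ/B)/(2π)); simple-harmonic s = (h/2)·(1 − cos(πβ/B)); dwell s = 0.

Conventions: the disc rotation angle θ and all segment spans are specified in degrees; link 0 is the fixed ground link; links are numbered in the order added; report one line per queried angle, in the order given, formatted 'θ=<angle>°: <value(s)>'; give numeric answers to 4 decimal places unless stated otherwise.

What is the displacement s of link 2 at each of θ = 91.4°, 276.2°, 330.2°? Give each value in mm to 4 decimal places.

segment 1 (0° to 59.6°, simple-harmonic, h = 26) is passed completely: s = 0.0000 + (26) = 26.0000
θ = 91.4° falls in segment 2 (59.6° to 134.2°, simple-harmonic, h = -11): β = 91.4 − 59.6 = 31.8°, B = 74.6°; Δs = -11/2·(1 − cos(π·0.4263)) = -4.2375; s = 26.0000 − 4.2375 = 21.7625
segment 2 (59.6° to 134.2°, simple-harmonic, h = -11) is passed completely: s = 26.0000 + (-11) = 15.0000
segment 3 (134.2° to 246.1°, dwell): s unchanged at 15.0000
θ = 276.2° falls in segment 4 (246.1° to 278.6°, cycloidal, h = -12): β = 276.2 − 246.1 = 30.1°, B = 32.5°; Δs = -12·(0.9262 − sin(2π·0.9262)/(2π)) = -11.9685; s = 15.0000 − 11.9685 = 3.0315
segment 4 (246.1° to 278.6°, cycloidal, h = -12) is passed completely: s = 15.0000 + (-12) = 3.0000
segment 5 (278.6° to 326.9°, uniform, h = 26) is passed completely: s = 3.0000 + (26) = 29.0000
θ = 330.2° falls in segment 6 (326.9° to 360°, simple-harmonic, h = -29): β = 330.2 − 326.9 = 3.3°, B = 33.1°; Δs = -29/2·(1 − cos(π·0.0997)) = -0.7054; s = 29.0000 − 0.7054 = 28.2946

θ=91.4°: 21.7625
θ=276.2°: 3.0315
θ=330.2°: 28.2946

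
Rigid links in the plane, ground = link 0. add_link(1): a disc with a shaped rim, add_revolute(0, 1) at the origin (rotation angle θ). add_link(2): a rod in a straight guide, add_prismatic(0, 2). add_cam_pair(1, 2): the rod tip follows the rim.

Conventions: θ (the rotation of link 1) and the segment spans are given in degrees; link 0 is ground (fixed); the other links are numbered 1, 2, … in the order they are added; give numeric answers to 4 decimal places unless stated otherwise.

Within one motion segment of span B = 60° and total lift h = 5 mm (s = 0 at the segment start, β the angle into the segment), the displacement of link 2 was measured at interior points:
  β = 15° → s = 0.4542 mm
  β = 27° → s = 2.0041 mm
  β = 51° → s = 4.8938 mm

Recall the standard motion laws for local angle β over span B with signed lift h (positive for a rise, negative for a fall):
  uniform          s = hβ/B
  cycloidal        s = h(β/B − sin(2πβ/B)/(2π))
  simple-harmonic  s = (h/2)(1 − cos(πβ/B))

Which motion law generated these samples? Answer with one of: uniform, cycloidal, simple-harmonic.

candidates at β/B = r: uniform s = h·r (linear in β); cycloidal s = h·(r − sin(2πr)/(2π)); simple-harmonic s = (h/2)(1 − cos(πr))
β=15°: printed 0.4542 | uniform 1.2500, cycloidal 0.4542, simple-harmonic 0.7322
β=27°: printed 2.0041 | uniform 2.2500, cycloidal 2.0041, simple-harmonic 2.1089
β=51°: printed 4.8938 | uniform 4.2500, cycloidal 4.8938, simple-harmonic 4.7275
only one law matches every sample → cycloidal

cycloidal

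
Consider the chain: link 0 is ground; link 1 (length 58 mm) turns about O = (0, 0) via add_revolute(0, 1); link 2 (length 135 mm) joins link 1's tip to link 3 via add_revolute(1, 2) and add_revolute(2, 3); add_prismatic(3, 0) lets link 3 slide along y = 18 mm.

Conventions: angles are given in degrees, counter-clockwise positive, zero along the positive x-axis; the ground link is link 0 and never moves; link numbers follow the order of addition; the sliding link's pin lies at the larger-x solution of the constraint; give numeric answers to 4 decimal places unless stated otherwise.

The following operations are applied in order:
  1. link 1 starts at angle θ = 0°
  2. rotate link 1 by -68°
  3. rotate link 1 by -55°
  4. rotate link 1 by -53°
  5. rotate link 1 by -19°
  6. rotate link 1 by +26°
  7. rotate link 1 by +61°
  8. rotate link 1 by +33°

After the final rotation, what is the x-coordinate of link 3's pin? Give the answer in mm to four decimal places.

geometry: r = 58 mm, L = 135 mm, e = 18 mm; θ starts at 0°
rotate link 1 by -68°: θ ← 0° -68° = -68°
rotate link 1 by -55°: θ ← -68° -55° = -123°
rotate link 1 by -53°: θ ← -123° -53° = -176°
rotate link 1 by -19°: θ ← -176° -19° = -195°
rotate link 1 by +26°: θ ← -195° +26° = -169°
rotate link 1 by +61°: θ ← -169° +61° = -108°
rotate link 1 by +33°: θ ← -108° +33° = -75°
crank pin P = (r cos θ, r sin θ) = (15.011505, -56.023698)
h = r sin θ − e = -56.023698 − 18 = -74.023698
x = r cos θ + √(L² − h²) = 15.011505 + 112.895935 = 127.907440

127.9074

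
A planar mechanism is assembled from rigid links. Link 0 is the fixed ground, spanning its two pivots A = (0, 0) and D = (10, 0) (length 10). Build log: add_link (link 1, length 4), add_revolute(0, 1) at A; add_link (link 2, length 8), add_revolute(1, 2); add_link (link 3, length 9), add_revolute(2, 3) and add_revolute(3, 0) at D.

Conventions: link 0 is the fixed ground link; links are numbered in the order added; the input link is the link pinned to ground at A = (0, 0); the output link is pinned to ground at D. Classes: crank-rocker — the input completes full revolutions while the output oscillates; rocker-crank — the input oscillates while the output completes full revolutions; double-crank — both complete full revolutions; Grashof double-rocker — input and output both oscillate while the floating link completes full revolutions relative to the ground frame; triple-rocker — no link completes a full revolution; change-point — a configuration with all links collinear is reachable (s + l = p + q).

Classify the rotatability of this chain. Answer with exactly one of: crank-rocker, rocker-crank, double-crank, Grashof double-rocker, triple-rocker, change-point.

lengths: ground=10, input=4, coupler=8, output=9
sorted: s=4 (shortest), l=10 (longest), p+q=17
s + l = 14 vs p + q = 17
s + l < p + q (Grashof) with shortest = input link → crank-rocker

crank-rocker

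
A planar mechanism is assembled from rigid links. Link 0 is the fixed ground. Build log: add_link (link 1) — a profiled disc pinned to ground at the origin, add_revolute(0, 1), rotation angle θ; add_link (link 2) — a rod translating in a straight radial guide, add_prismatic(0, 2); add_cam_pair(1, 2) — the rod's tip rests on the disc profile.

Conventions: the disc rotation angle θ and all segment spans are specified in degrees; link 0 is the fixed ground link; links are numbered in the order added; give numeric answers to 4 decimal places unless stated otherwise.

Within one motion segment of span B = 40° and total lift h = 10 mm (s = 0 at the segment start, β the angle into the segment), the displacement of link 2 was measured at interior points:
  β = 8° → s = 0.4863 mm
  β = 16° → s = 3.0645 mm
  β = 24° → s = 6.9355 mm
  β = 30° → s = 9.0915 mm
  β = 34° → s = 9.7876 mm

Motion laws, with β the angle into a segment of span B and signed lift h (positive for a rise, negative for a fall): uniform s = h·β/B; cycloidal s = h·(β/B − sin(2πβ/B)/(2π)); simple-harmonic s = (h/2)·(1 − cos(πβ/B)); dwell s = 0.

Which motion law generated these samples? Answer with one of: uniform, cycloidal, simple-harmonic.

candidates at β/B = r: uniform s = h·r (linear in β); cycloidal s = h·(r − sin(2πr)/(2π)); simple-harmonic s = (h/2)(1 − cos(πr))
β=8°: printed 0.4863 | uniform 2.0000, cycloidal 0.4863, simple-harmonic 0.9549
β=16°: printed 3.0645 | uniform 4.0000, cycloidal 3.0645, simple-harmonic 3.4549
β=24°: printed 6.9355 | uniform 6.0000, cycloidal 6.9355, simple-harmonic 6.5451
β=30°: printed 9.0915 | uniform 7.5000, cycloidal 9.0915, simple-harmonic 8.5355
β=34°: printed 9.7876 | uniform 8.5000, cycloidal 9.7876, simple-harmonic 9.4550
only one law matches every sample → cycloidal

cycloidal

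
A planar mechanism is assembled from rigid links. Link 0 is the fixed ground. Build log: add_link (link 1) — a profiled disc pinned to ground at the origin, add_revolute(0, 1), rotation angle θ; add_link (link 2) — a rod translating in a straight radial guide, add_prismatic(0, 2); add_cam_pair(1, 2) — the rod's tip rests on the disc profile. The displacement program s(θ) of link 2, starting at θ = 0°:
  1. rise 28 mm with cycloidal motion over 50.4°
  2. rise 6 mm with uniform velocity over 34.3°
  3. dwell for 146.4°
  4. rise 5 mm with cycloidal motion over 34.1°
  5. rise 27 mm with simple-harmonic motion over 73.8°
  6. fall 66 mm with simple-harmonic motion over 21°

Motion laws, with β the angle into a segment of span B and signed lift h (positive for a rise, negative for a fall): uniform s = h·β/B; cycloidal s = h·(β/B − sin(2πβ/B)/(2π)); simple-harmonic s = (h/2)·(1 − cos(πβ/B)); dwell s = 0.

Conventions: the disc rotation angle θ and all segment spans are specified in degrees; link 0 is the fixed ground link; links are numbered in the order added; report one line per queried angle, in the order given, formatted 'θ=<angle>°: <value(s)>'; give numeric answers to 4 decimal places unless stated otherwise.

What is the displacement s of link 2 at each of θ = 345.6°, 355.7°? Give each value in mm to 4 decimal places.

seg 1 [0°–50.4°] cycloidal, h=28: full span → s += 28 → s = 28.0000
seg 2 [50.4°–84.7°] uniform, h=6: full span → s += 6 → s = 34.0000
seg 3 [84.7°–231.1°] dwell: s stays 34.0000
seg 4 [231.1°–265.2°] cycloidal, h=5: full span → s += 5 → s = 39.0000
seg 5 [265.2°–339°] simple-harmonic, h=27: full span → s += 27 → s = 66.0000
seg 6 [339°–360°] simple-harmonic, h=-66: θ=345.6° here. β=6.6, B=21. -66/2·(1 − cos(π·0.3143)) = -14.8204 → s = 51.1796
seg 6 [339°–360°] simple-harmonic, h=-66: θ=355.7° here. β=16.7, B=21. -66/2·(1 − cos(π·0.7952)) = -59.4044 → s = 6.5956

θ=345.6°: 51.1796
θ=355.7°: 6.5956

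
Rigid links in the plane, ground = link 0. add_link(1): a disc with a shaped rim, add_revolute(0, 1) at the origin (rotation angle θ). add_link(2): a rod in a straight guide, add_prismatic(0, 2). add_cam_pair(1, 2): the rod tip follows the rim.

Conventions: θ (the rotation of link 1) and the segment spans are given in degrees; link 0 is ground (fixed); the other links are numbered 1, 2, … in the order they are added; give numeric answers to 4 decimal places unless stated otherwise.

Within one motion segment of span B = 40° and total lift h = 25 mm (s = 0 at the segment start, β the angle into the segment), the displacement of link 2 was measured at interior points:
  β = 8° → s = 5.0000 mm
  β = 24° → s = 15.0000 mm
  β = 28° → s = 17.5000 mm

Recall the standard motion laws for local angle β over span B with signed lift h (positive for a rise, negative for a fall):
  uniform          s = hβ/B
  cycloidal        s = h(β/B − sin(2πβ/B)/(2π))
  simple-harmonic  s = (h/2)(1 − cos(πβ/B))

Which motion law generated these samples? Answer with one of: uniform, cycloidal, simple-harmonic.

candidates at β/B = r: uniform s = h·r (linear in β); cycloidal s = h·(r − sin(2πr)/(2π)); simple-harmonic s = (h/2)(1 − cos(πr))
β=8°: printed 5.0000 | uniform 5.0000, cycloidal 1.2159, simple-harmonic 2.3873
β=24°: printed 15.0000 | uniform 15.0000, cycloidal 17.3387, simple-harmonic 16.3627
β=28°: printed 17.5000 | uniform 17.5000, cycloidal 21.2841, simple-harmonic 19.8473
only one law matches every sample → uniform

uniform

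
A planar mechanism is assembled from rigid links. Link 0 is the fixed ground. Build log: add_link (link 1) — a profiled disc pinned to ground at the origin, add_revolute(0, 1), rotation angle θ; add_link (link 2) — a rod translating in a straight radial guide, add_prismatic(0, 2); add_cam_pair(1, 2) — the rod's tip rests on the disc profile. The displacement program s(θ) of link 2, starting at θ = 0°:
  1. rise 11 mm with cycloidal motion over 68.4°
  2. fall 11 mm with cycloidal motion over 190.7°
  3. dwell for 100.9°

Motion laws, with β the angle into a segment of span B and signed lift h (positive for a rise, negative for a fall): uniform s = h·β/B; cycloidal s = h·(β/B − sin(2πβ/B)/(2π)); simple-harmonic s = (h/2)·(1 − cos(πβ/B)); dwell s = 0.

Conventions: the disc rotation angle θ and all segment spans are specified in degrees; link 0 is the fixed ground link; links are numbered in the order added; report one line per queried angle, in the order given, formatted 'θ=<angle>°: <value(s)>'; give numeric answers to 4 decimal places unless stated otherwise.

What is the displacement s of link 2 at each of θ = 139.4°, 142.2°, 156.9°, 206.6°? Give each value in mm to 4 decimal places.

seg 1 [0°–68.4°] cycloidal, h=11: full span → s += 11 → s = 11.0000
seg 2 [68.4°–259.1°] cycloidal, h=-11: θ=139.4° here. β=71, B=190.7. -11·(0.3723 − sin(2π·0.3723)/(2π)) = -2.8368 → s = 8.1632
seg 2 [68.4°–259.1°] cycloidal, h=-11: θ=142.2° here. β=73.8, B=190.7. -11·(0.3870 − sin(2π·0.3870)/(2π)) = -3.1157 → s = 7.8843
seg 2 [68.4°–259.1°] cycloidal, h=-11: θ=156.9° here. β=88.5, B=190.7. -11·(0.4641 − sin(2π·0.4641)/(2π)) = -4.7131 → s = 6.2869
seg 2 [68.4°–259.1°] cycloidal, h=-11: θ=206.6° here. β=138.2, B=190.7. -11·(0.7247 − sin(2π·0.7247)/(2π)) = -9.7003 → s = 1.2997

θ=139.4°: 8.1632
θ=142.2°: 7.8843
θ=156.9°: 6.2869
θ=206.6°: 1.2997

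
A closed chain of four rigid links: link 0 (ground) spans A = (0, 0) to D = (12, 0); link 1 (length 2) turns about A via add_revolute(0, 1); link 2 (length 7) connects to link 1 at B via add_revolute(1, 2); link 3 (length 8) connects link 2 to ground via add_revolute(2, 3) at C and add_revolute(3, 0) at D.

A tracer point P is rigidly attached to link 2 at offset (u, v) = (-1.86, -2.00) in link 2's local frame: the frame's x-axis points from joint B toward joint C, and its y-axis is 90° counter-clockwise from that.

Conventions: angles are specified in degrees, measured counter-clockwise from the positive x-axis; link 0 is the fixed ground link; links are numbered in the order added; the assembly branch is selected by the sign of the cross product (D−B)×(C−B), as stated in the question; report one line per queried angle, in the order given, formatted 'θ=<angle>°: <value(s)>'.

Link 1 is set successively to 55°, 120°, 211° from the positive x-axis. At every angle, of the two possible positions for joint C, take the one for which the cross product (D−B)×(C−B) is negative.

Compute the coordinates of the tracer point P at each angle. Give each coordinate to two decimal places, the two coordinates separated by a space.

A=(0,0), D=(12.00,0)
θ=55°: B = A + 2.00·(cos55°, sin55°) = (1.1472, 1.6383)
θ=55°: |BD| = 10.9758
θ=55°: circle(B,7.00) ∩ circle(D,8.00): a=4.8046, h=5.0908
θ=55°:   candidates: C₊=(6.6578,5.9549) cross=55.875; C₋=(5.1380,-4.1126) cross=-55.875
θ=55°:   branch - wants cross < 0 → take C=(5.1380,-4.1126) (cross=-55.875)
θ=55°: ex = (C−B)/|BC| = (0.5701,-0.8216); ey = (0.8216,0.5701)
θ=55°: P = B + -1.86·ex + -2.00·ey = (-1.5564,2.0261)
θ=120°: B = A + 2.00·(cos120°, sin120°) = (-1.0000, 1.7321)
θ=120°: |BD| = 13.1149
θ=120°: circle(B,7.00) ∩ circle(D,8.00): a=5.9856, h=3.6295
θ=120°:   candidates: C₊=(5.4125,4.5392) cross=47.600; C₋=(4.4538,-2.6561) cross=-47.600
θ=120°:   branch - wants cross < 0 → take C=(4.4538,-2.6561) (cross=-47.600)
θ=120°: ex = (C−B)/|BC| = (0.7791,-0.6269); ey = (0.6269,0.7791)
θ=120°: P = B + -1.86·ex + -2.00·ey = (-3.7029,1.3398)
θ=211°: B = A + 2.00·(cos211°, sin211°) = (-1.7143, -1.0301)
θ=211°: |BD| = 13.7530
θ=211°: circle(B,7.00) ∩ circle(D,8.00): a=6.3311, h=2.9861
θ=211°:   candidates: C₊=(4.3754,2.4218) cross=41.067; C₋=(4.8227,-3.5336) cross=-41.067
θ=211°:   branch - wants cross < 0 → take C=(4.8227,-3.5336) (cross=-41.067)
θ=211°: ex = (C−B)/|BC| = (0.9339,-0.3576); ey = (0.3576,0.9339)
θ=211°: P = B + -1.86·ex + -2.00·ey = (-4.1666,-2.2326)

θ=55°: -1.56 2.03
θ=120°: -3.70 1.34
θ=211°: -4.17 -2.23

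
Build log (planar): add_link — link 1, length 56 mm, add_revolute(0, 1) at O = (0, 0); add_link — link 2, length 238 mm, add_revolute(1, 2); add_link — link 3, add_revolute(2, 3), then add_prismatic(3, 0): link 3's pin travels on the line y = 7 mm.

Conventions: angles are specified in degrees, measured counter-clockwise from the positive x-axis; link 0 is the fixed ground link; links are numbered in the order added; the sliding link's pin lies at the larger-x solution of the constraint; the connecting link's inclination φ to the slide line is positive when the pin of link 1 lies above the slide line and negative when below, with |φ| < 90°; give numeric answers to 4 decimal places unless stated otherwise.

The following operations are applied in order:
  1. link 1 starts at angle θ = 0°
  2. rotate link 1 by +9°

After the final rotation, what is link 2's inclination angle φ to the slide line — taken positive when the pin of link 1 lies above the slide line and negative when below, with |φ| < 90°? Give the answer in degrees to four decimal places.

geometry: r = 56 mm, L = 238 mm, e = 7 mm; θ starts at 0°
rotate link 1 by +9°: θ ← 0° +9° = 9°
h = r sin θ − e = 8.760330 − 7 = 1.760330
sin φ = h / L = 1.760330 / 238 = 0.00739634
φ = arcsin(0.00739634) = 0.423783°

0.4238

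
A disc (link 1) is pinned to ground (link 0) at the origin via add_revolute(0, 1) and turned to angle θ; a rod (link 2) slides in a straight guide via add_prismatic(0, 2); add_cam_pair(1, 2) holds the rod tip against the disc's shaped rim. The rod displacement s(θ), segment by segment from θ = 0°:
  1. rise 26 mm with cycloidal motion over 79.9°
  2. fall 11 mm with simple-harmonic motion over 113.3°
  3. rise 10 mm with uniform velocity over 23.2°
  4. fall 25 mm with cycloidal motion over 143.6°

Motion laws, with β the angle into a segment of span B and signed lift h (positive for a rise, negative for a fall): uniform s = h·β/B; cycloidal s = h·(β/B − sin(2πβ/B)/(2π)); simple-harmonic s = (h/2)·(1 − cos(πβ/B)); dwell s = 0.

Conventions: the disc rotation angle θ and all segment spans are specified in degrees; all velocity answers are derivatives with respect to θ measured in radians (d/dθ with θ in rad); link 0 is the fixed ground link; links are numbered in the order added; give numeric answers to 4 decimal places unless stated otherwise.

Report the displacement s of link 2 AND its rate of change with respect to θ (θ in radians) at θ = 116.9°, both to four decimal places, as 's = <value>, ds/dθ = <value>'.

segment 1 (0° to 79.9°, cycloidal, h = 26) is passed completely: s = 0.0000 + (26) = 26.0000
θ = 116.9° falls in segment 2 (79.9° to 193.2°, simple-harmonic, h = -11): β = 116.9 − 79.9 = 37°, B = 113.3°; Δs = -11/2·(1 − cos(π·0.3266)) = -2.6494; s = 26.0000 − 2.6494 = 23.3506
velocity in seg [79.9°–193.2°] (simple-harmonic), θ in radians: β = 37° = 0.6458 rad, B = 113.3° = 1.9775 rad; ds/dθ = (πh/(2B)) sin(πβ/B) = (π·(-11)/(2·1.9775)) sin(π·0.3266) = -7.472634 mm/rad

s = 23.3506, ds/dθ = -7.4726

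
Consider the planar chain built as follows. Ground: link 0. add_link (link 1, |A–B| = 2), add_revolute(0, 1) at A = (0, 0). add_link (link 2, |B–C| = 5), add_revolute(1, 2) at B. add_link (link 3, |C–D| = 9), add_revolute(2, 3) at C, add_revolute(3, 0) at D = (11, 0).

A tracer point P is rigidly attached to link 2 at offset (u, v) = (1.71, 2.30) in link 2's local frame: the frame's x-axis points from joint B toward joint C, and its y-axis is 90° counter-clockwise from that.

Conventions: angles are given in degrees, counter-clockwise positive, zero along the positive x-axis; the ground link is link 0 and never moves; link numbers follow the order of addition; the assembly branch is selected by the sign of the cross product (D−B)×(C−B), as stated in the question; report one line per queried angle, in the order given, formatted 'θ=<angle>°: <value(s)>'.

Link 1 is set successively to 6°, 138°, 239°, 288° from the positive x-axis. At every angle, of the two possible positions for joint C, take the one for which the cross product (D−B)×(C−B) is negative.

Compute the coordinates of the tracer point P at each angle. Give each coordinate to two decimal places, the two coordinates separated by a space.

A=(0,0), D=(11.00,0)
θ=6°: B = A + 2.00·(cos6°, sin6°) = (1.9890, 0.2091)
θ=6°: |BD| = 9.0134
θ=6°: circle(B,5.00) ∩ circle(D,9.00): a=1.4002, h=4.7999
θ=6°:   candidates: C₊=(3.5002,4.9752) cross=43.264; C₋=(3.2775,-4.6221) cross=-43.264
θ=6°:   branch - wants cross < 0 → take C=(3.2775,-4.6221) (cross=-43.264)
θ=6°: ex = (C−B)/|BC| = (0.2577,-0.9662); ey = (0.9662,0.2577)
θ=6°: P = B + 1.71·ex + 2.30·ey = (4.6520,-0.8505)
θ=138°: B = A + 2.00·(cos138°, sin138°) = (-1.4863, 1.3383)
θ=138°: |BD| = 12.5578
θ=138°: circle(B,5.00) ∩ circle(D,9.00): a=4.0492, h=2.9332
θ=138°:   candidates: C₊=(2.8525,3.8233) cross=36.835; C₋=(2.2273,-2.0098) cross=-36.835
θ=138°:   branch - wants cross < 0 → take C=(2.2273,-2.0098) (cross=-36.835)
θ=138°: ex = (C−B)/|BC| = (0.7427,-0.6696); ey = (0.6696,0.7427)
θ=138°: P = B + 1.71·ex + 2.30·ey = (1.3239,1.9015)
θ=239°: B = A + 2.00·(cos239°, sin239°) = (-1.0301, -1.7143)
θ=239°: |BD| = 12.1516
θ=239°: circle(B,5.00) ∩ circle(D,9.00): a=3.7716, h=3.2826
θ=239°:   candidates: C₊=(2.2407,2.0675) cross=39.888; C₋=(3.1669,-4.4320) cross=-39.888
θ=239°:   branch - wants cross < 0 → take C=(3.1669,-4.4320) (cross=-39.888)
θ=239°: ex = (C−B)/|BC| = (0.8394,-0.5435); ey = (0.5435,0.8394)
θ=239°: P = B + 1.71·ex + 2.30·ey = (1.6554,-0.7132)
θ=288°: B = A + 2.00·(cos288°, sin288°) = (0.6180, -1.9021)
θ=288°: |BD| = 10.5548
θ=288°: circle(B,5.00) ∩ circle(D,9.00): a=2.6246, h=4.2558
θ=288°:   candidates: C₊=(2.4327,2.7570) cross=44.919; C₋=(3.9666,-5.6152) cross=-44.919
θ=288°:   branch - wants cross < 0 → take C=(3.9666,-5.6152) (cross=-44.919)
θ=288°: ex = (C−B)/|BC| = (0.6697,-0.7426); ey = (0.7426,0.6697)
θ=288°: P = B + 1.71·ex + 2.30·ey = (3.4713,-1.6317)

θ=6°: 4.65 -0.85
θ=138°: 1.32 1.90
θ=239°: 1.66 -0.71
θ=288°: 3.47 -1.63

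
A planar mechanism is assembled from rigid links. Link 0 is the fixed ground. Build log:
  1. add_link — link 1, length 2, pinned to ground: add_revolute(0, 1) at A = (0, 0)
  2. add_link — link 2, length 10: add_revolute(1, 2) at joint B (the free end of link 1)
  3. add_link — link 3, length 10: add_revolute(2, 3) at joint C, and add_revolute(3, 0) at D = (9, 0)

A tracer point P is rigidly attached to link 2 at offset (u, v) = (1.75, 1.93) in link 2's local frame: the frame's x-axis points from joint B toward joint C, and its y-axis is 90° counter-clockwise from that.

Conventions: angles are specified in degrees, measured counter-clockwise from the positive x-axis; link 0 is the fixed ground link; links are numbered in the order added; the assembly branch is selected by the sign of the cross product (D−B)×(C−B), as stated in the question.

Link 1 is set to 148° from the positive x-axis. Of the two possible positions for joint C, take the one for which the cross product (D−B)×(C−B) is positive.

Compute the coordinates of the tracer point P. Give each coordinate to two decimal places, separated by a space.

A=(0,0), D=(9.00,0)
B = A + 2.00·(cos148°, sin148°) = (-1.6961, 1.0598)
|BD| = 10.7485
circle(B,10.00) ∩ circle(D,10.00): a=5.3742, h=8.4331
  candidates: C₊=(4.4835,8.9219) cross=90.643; C₋=(2.8204,-7.8621) cross=-90.643
  branch + wants cross > 0 → take C=(4.4835,8.9219) (cross=90.643)
ex = (C−B)/|BC| = (0.6180,0.7862); ey = (-0.7862,0.6180)
P = B + 1.75·ex + 1.93·ey = (-2.1321,3.6284)

-2.13 3.63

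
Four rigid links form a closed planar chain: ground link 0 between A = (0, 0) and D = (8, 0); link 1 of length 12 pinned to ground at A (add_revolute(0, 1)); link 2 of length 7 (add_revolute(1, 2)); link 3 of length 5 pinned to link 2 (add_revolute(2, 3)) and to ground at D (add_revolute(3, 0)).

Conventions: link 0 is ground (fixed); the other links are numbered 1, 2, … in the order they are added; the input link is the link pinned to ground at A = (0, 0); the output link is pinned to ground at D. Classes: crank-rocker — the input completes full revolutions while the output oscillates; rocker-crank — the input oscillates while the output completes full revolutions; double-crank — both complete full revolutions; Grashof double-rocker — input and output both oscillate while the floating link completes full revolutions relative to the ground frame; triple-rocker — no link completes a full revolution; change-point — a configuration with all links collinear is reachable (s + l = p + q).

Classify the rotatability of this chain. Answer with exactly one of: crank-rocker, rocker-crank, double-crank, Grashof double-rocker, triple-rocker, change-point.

lengths: ground=8, input=12, coupler=7, output=5
sorted: s=5 (shortest), l=12 (longest), p+q=15
s + l = 17 vs p + q = 15
s + l > p + q → non-Grashof → no link fully rotates → triple-rocker

triple-rocker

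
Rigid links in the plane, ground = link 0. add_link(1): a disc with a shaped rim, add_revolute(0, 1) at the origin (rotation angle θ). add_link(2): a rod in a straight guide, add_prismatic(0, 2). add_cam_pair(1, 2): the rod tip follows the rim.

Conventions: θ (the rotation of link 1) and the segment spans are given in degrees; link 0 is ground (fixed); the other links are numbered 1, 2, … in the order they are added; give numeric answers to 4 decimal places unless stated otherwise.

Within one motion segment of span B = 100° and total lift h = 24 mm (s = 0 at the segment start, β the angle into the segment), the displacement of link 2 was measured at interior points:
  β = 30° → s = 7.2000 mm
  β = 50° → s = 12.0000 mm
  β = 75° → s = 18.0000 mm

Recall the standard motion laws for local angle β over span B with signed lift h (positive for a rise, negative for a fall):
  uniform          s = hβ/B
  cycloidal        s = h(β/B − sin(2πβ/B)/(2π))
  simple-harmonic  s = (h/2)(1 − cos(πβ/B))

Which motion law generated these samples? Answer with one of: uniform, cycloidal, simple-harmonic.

candidates at β/B = r: uniform s = h·r (linear in β); cycloidal s = h·(r − sin(2πr)/(2π)); simple-harmonic s = (h/2)(1 − cos(πr))
β=30°: printed 7.2000 | uniform 7.2000, cycloidal 3.5672, simple-harmonic 4.9466
β=50°: printed 12.0000 | uniform 12.0000, cycloidal 12.0000, simple-harmonic 12.0000
β=75°: printed 18.0000 | uniform 18.0000, cycloidal 21.8197, simple-harmonic 20.4853
only one law matches every sample → uniform

uniform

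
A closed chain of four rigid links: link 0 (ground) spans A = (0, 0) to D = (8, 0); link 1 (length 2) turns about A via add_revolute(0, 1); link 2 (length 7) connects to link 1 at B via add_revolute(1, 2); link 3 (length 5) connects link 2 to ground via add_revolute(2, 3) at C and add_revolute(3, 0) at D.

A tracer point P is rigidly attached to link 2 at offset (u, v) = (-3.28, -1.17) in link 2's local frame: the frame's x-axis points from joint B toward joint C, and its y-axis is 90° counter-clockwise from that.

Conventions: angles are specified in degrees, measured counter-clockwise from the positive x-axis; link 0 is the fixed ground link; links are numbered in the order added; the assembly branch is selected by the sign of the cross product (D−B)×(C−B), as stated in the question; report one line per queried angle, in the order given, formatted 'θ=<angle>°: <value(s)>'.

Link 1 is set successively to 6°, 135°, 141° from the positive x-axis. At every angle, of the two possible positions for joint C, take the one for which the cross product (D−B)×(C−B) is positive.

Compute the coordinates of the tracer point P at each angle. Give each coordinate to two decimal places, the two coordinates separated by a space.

A=(0,0), D=(8.00,0)
θ=6°: B = A + 2.00·(cos6°, sin6°) = (1.9890, 0.2091)
θ=6°: |BD| = 6.0146
θ=6°: circle(B,7.00) ∩ circle(D,5.00): a=5.0024, h=4.8965
θ=6°:   candidates: C₊=(7.1587,4.9287) cross=29.450; C₋=(6.8183,-4.8583) cross=-29.450
θ=6°:   branch + wants cross > 0 → take C=(7.1587,4.9287) (cross=29.450)
θ=6°: ex = (C−B)/|BC| = (0.7385,0.6742); ey = (-0.6742,0.7385)
θ=6°: P = B + -3.28·ex + -1.17·ey = (0.3556,-2.8665)
θ=135°: B = A + 2.00·(cos135°, sin135°) = (-1.4142, 1.4142)
θ=135°: |BD| = 9.5198
θ=135°: circle(B,7.00) ∩ circle(D,5.00): a=6.0204, h=3.5713
θ=135°:   candidates: C₊=(5.0700,4.0515) cross=33.998; C₋=(4.0089,-3.0118) cross=-33.998
θ=135°:   branch + wants cross > 0 → take C=(5.0700,4.0515) (cross=33.998)
θ=135°: ex = (C−B)/|BC| = (0.9263,0.3768); ey = (-0.3768,0.9263)
θ=135°: P = B + -3.28·ex + -1.17·ey = (-4.0117,-0.9053)
θ=141°: B = A + 2.00·(cos141°, sin141°) = (-1.5543, 1.2586)
θ=141°: |BD| = 9.6368
θ=141°: circle(B,7.00) ∩ circle(D,5.00): a=6.0636, h=3.4975
θ=141°:   candidates: C₊=(4.9142,3.9342) cross=33.704; C₋=(4.0006,-3.0008) cross=-33.704
θ=141°:   branch + wants cross > 0 → take C=(4.9142,3.9342) (cross=33.704)
θ=141°: ex = (C−B)/|BC| = (0.9241,0.3822); ey = (-0.3822,0.9241)
θ=141°: P = B + -3.28·ex + -1.17·ey = (-4.1380,-1.0762)

θ=6°: 0.36 -2.87
θ=135°: -4.01 -0.91
θ=141°: -4.14 -1.08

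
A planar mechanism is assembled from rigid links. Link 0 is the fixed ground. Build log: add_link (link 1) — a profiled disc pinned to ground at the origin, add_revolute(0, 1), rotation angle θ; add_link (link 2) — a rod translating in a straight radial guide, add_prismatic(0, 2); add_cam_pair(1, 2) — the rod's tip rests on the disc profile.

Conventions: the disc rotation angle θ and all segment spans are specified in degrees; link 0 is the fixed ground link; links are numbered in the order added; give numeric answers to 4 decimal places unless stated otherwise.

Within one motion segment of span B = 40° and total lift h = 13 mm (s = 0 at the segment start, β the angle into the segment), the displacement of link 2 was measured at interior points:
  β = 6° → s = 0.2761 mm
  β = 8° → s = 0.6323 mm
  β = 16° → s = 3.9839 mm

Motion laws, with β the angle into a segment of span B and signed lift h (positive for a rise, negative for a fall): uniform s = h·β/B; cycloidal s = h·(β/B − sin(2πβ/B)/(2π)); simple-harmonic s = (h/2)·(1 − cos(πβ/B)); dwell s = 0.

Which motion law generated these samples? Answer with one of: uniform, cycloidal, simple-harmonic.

candidates at β/B = r: uniform s = h·r (linear in β); cycloidal s = h·(r − sin(2πr)/(2π)); simple-harmonic s = (h/2)(1 − cos(πr))
β=6°: printed 0.2761 | uniform 1.9500, cycloidal 0.2761, simple-harmonic 0.7085
β=8°: printed 0.6323 | uniform 2.6000, cycloidal 0.6323, simple-harmonic 1.2414
β=16°: printed 3.9839 | uniform 5.2000, cycloidal 3.9839, simple-harmonic 4.4914
only one law matches every sample → cycloidal

cycloidal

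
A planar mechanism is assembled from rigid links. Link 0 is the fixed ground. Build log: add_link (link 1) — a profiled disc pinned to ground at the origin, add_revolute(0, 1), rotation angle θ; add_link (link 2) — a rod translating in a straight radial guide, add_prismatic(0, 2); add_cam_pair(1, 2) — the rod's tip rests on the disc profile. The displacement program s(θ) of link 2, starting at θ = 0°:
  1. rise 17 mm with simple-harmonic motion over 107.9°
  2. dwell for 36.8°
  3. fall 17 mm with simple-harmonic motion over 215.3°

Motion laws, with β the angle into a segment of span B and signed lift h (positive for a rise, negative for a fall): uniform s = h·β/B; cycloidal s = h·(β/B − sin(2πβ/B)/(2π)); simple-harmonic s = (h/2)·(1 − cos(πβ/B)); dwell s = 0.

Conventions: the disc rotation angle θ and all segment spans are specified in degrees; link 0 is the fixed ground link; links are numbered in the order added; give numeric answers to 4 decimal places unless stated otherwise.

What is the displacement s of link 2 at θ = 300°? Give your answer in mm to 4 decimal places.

seg 1 [0°–107.9°] simple-harmonic, h=17: full span → s += 17 → s = 17.0000
seg 2 [107.9°–144.7°] dwell: s stays 17.0000
seg 3 [144.7°–360°] simple-harmonic, h=-17: θ=300° here. β=155.3, B=215.3. -17/2·(1 − cos(π·0.7213)) = -13.9452 → s = 3.0548

3.0548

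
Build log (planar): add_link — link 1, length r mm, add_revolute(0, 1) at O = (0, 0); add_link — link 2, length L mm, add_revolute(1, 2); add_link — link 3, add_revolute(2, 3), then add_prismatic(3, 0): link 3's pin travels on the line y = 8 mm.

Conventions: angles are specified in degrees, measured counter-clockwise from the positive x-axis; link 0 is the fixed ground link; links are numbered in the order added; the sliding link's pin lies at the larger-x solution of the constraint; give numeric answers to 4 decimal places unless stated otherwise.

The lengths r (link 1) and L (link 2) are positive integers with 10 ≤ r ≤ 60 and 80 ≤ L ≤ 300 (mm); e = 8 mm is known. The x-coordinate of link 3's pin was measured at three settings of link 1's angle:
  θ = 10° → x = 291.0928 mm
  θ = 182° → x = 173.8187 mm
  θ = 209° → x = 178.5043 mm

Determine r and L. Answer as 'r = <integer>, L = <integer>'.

constraint per measurement: (x − r cos θ)² + (r sin θ − e)² = L²
subtracting the θ₁ and θ₂ equations cancels the r² and L² terms:
r = (x₁² − x₂²) / (2[(x₁cos θ₁ + e sin θ₁) − (x₂cos θ₂ + e sin θ₂)]) = 59.0000 → r = 59
L² = (x₁ − r cos θ₁)² + (r sin θ₁ − e)² = 54288.9817 → L = 233.0000 → L = 233
check at θ₃=209°: x = 178.5043 (printed 178.5043) ✓

r = 59, L = 233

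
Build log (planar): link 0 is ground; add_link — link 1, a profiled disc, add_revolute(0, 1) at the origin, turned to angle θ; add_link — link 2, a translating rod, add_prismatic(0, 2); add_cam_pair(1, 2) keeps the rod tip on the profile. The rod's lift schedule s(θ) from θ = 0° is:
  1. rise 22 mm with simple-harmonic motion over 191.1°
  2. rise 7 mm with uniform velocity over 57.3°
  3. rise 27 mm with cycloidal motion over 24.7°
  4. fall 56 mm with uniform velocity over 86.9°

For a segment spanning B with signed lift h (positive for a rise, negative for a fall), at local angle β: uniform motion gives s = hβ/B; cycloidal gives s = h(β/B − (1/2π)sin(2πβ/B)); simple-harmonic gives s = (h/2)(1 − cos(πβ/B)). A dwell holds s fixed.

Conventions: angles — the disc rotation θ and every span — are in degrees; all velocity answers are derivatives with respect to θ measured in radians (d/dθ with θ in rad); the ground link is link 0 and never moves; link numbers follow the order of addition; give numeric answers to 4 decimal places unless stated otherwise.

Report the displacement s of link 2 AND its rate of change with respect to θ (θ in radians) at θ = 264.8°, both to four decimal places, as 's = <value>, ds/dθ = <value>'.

seg 1 [0°–191.1°] simple-harmonic, h=22: full span → s += 22 → s = 22.0000
seg 2 [191.1°–248.4°] uniform, h=7: full span → s += 7 → s = 29.0000
seg 3 [248.4°–273.1°] cycloidal, h=27: θ=264.8° here. β=16.4, B=24.7. 27·(0.6640 − sin(2π·0.6640)/(2π)) = 21.6116 → s = 50.6116
velocity in seg [248.4°–273.1°] (cycloidal), θ in radians: β = 16.4° = 0.2862 rad, B = 24.7° = 0.4311 rad; ds/dθ = (h/B)(1 − cos(2πβ/B)) = (27/0.4311)(1 − cos(2π·0.6640)) = 94.861813 mm/rad

s = 50.6116, ds/dθ = 94.8618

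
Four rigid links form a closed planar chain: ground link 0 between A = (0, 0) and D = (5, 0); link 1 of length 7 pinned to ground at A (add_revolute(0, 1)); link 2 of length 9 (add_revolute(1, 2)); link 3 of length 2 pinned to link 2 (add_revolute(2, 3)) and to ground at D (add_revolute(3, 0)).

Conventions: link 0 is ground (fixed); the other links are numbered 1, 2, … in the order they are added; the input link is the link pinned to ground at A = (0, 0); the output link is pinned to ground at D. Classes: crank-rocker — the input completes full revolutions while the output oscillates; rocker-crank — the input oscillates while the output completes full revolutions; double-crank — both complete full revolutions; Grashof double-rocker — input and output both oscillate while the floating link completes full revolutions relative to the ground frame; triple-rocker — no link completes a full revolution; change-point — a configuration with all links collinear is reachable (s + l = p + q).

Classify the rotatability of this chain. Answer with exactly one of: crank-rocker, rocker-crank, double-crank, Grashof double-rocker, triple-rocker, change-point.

lengths: ground=5, input=7, coupler=9, output=2
sorted: s=2 (shortest), l=9 (longest), p+q=12
s + l = 11 vs p + q = 12
s + l < p + q (Grashof) with shortest = output link → rocker-crank

rocker-crank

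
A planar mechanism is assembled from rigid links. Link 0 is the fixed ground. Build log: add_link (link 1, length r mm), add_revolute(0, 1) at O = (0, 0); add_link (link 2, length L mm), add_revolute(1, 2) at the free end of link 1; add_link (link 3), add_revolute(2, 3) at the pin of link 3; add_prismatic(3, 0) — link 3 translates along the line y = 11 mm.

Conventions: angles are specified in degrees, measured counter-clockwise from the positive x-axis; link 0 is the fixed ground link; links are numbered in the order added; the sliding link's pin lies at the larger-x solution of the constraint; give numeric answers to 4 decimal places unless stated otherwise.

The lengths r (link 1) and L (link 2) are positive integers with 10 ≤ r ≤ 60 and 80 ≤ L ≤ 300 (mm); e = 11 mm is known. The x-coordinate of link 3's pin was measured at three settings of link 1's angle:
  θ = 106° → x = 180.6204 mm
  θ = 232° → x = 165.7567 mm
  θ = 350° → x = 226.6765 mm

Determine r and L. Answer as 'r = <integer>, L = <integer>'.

constraint per measurement: (x − r cos θ)² + (r sin θ − e)² = L²
subtracting the θ₁ and θ₂ equations cancels the r² and L² terms:
r = (x₁² − x₂²) / (2[(x₁cos θ₁ + e sin θ₁) − (x₂cos θ₂ + e sin θ₂)]) = 36.0000 → r = 36
L² = (x₁ − r cos θ₁)² + (r sin θ₁ − e)² = 36863.9822 → L = 192.0000 → L = 192
check at θ₃=350°: x = 226.6765 (printed 226.6765) ✓

r = 36, L = 192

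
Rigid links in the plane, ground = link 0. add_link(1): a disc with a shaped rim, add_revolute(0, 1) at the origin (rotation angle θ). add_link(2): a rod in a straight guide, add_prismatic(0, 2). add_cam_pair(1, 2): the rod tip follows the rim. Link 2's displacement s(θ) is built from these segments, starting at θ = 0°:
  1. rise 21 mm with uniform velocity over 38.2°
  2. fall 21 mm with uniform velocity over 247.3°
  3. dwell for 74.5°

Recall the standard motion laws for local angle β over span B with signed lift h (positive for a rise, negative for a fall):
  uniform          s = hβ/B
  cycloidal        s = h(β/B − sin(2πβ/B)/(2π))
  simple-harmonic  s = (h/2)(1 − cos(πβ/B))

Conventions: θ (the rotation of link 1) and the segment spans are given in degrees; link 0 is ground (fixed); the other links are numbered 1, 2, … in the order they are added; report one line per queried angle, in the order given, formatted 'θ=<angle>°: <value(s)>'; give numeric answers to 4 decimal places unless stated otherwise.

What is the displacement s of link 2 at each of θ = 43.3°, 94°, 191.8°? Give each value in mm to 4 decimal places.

segment 1 (0° to 38.2°, uniform, h = 21) is passed completely: s = 0.0000 + (21) = 21.0000
θ = 43.3° falls in segment 2 (38.2° to 285.5°, uniform, h = -21): β = 43.3 − 38.2 = 5.1°, B = 247.3°; Δs = -21·5.1/247.3 = -0.4331; s = 21.0000 − 0.4331 = 20.5669
θ = 94° falls in segment 2 (38.2° to 285.5°, uniform, h = -21): β = 94 − 38.2 = 55.8°, B = 247.3°; Δs = -21·55.8/247.3 = -4.7384; s = 21.0000 − 4.7384 = 16.2616
θ = 191.8° falls in segment 2 (38.2° to 285.5°, uniform, h = -21): β = 191.8 − 38.2 = 153.6°, B = 247.3°; Δs = -21·153.6/247.3 = -13.0433; s = 21.0000 − 13.0433 = 7.9567

θ=43.3°: 20.5669
θ=94°: 16.2616
θ=191.8°: 7.9567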